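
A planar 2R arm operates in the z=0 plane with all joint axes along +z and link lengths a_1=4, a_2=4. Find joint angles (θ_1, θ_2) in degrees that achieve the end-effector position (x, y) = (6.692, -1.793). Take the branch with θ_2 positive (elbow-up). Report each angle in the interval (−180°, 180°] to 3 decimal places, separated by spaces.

-45.001 60.005

cos θ_2 = (47.9977−4²−4²)/(2·4·4) = 0.4999; θ_2 = 60.0047° (elbow-up)
β = atan2(-1.7930,6.6920) = -14.9991°; ψ = atan2(3.4643,5.9997) = 30.0024°
θ_1 = β − ψ = -45.0014°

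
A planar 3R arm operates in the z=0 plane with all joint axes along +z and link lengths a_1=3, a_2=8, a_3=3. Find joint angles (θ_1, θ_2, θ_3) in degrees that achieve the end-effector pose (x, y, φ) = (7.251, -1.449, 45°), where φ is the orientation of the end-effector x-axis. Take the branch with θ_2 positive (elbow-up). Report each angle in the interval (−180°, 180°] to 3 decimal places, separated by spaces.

wrist centre = target − a_3·(cos φ, sin φ) = (5.1297, -3.5703)
cos θ_2 = (39.0608−3²−8²)/(2·3·8) = -0.7071; θ_2 = 134.9967° (elbow-up)
β = atan2(-3.5703,5.1297) = -34.8384°; ψ = atan2(5.6572,-2.6565) = 115.1541°
θ_1 = β − ψ = -149.9925°
θ_3 = φ − θ_1 − θ_2 = 59.9958° (wrapped to (-180°,180°])

-149.993 134.997 59.996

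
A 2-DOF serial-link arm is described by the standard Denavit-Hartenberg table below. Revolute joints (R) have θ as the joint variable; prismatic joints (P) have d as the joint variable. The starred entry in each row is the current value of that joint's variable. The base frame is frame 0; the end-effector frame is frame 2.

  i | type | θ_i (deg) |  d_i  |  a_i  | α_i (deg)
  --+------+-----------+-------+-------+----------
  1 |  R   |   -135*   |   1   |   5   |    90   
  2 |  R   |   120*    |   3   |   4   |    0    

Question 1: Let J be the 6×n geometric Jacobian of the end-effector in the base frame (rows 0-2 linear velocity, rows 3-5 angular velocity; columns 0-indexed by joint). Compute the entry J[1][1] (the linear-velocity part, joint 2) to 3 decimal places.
2.449

axis z_1 = (-0.7071,0.7071,0.0000); lever o_n−o_1 = (-0.7071,3.5355,3.4641)
cross product → J_v[:, 1] = (2.4495,2.4495,-2.0000)
J_ω[:, 1] = z_1
entry J[1][1] = 2.4495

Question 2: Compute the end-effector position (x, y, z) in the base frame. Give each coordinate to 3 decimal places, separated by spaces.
after link 1: o_1 = (-3.5355, -3.5355, 1.0000)
after link 2: o_2 = (-4.2426, -0.0000, 4.4641)

-4.243 -0.000 4.464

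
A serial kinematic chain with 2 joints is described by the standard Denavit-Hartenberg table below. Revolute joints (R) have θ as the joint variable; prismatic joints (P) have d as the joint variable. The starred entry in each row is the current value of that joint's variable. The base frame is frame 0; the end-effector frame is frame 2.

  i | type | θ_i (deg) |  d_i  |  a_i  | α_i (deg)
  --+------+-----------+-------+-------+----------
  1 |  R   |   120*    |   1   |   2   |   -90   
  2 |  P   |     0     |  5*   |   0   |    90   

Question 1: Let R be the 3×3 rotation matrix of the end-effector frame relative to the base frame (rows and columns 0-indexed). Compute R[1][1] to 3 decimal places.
-0.500

End-effector y-axis (col 1 of R) = (-0.8660,-0.5000,0.0000)
R[1][1] = -0.5000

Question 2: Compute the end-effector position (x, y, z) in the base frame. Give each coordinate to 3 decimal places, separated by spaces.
after link 1: o_1 = (-1.0000, 1.7321, 1.0000)
after link 2: o_2 = (-5.3301, -0.7679, 1.0000)

-5.330 -0.768 1.000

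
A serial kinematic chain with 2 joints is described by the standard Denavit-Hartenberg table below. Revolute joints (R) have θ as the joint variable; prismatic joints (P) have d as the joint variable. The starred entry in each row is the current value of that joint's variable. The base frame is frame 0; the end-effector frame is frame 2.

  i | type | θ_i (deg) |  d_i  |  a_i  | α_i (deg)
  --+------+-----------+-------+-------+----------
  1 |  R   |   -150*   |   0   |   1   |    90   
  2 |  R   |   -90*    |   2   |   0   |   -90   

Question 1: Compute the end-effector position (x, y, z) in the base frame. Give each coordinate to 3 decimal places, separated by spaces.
after link 1: o_1 = (-0.8660, -0.5000, 0.0000)
after link 2: o_2 = (-1.8660, 1.2321, 0.0000)

-1.866 1.232 0.000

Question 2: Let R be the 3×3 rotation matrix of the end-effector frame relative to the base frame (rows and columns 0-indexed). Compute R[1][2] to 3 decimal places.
-0.500

End-effector z-axis (col 2 of R) = (-0.8660,-0.5000,0.0000)
R[1][2] = -0.5000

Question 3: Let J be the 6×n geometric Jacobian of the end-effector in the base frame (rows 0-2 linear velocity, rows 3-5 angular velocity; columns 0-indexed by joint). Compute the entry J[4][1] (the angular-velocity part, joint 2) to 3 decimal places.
axis z_1 = (-0.5000,0.8660,0.0000); lever o_n−o_1 = (-1.0000,1.7321,0.0000)
cross product → J_v[:, 1] = (0.0000,0.0000,0.0000)
J_ω[:, 1] = z_1
entry J[4][1] = 0.8660

0.866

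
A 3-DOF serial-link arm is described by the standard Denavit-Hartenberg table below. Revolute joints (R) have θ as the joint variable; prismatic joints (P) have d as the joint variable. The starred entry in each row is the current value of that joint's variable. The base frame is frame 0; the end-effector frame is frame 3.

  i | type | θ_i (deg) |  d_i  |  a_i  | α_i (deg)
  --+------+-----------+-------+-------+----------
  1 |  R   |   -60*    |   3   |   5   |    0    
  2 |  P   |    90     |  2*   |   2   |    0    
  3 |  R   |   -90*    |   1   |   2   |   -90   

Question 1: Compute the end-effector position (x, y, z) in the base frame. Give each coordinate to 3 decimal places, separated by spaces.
5.232 -5.062 6.000

after link 1: o_1 = (2.5000, -4.3301, 3.0000)
after link 2: o_2 = (4.2321, -3.3301, 5.0000)
after link 3: o_3 = (5.2321, -5.0622, 6.0000)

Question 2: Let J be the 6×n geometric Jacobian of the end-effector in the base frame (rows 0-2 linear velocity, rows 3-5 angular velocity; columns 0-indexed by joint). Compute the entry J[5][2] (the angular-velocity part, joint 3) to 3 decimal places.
axis z_2 = (0.0000,0.0000,1.0000); lever o_n−o_2 = (1.0000,-1.7321,1.0000)
cross product → J_v[:, 2] = (1.7321,1.0000,-0.0000)
J_ω[:, 2] = z_2
entry J[5][2] = 1.0000

1.000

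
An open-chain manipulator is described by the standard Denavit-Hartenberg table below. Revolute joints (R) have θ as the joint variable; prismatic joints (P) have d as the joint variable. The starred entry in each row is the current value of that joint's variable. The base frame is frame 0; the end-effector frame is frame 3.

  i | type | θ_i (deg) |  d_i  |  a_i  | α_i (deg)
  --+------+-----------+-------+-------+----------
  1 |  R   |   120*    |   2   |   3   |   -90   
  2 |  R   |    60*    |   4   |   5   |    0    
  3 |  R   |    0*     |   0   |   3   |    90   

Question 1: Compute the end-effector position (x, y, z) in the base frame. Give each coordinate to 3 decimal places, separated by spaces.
after link 1: o_1 = (-1.5000, 2.5981, 2.0000)
after link 2: o_2 = (-6.2141, 2.7631, -2.3301)
after link 3: o_3 = (-6.9641, 4.0622, -4.9282)

-6.964 4.062 -4.928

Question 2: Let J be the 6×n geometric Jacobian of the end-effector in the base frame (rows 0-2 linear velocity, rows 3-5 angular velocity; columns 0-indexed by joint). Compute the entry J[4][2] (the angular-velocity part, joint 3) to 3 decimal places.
axis z_2 = (-0.8660,-0.5000,0.0000); lever o_n−o_2 = (-0.7500,1.2990,-2.5981)
cross product → J_v[:, 2] = (1.2990,-2.2500,-1.5000)
J_ω[:, 2] = z_2
entry J[4][2] = -0.5000

-0.500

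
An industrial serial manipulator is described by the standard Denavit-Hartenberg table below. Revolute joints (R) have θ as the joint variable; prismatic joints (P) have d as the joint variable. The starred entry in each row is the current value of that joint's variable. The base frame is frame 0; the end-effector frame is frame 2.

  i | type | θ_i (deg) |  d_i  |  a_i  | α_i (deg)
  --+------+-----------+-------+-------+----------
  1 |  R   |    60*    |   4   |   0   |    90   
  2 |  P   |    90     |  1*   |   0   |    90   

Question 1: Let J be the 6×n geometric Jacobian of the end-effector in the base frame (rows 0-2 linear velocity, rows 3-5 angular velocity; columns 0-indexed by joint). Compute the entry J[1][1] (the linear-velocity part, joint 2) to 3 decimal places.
-0.500

prismatic axis z_1 = (0.8660,-0.5000,0.0000)
J_v[:, 1] = z_1; J_ω[:, 1] = (0,0,0)
entry J[1][1] = -0.5000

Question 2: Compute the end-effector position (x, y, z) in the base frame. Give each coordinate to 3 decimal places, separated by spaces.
after link 1: o_1 = (0.0000, 0.0000, 4.0000)
after link 2: o_2 = (0.8660, -0.5000, 4.0000)

0.866 -0.500 4.000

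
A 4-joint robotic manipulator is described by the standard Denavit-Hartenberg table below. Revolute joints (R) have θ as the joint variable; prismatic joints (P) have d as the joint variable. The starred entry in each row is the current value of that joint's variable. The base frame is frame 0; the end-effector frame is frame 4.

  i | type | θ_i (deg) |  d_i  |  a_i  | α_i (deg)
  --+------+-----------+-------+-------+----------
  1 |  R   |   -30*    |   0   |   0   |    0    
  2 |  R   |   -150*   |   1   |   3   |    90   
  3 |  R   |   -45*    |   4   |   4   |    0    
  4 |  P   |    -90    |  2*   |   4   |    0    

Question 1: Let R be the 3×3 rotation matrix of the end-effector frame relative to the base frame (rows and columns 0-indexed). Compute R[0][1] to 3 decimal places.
-0.707

End-effector y-axis (col 1 of R) = (-0.7071,0.0000,-0.7071)
R[0][1] = -0.7071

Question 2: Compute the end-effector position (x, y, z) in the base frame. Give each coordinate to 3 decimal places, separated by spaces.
after link 1: o_1 = (0.0000, 0.0000, 0.0000)
after link 2: o_2 = (-3.0000, 0.0000, 1.0000)
after link 3: o_3 = (-5.8284, 4.0000, -1.8284)
after link 4: o_4 = (-3.0000, 6.0000, -4.6569)

-3.000 6.000 -4.657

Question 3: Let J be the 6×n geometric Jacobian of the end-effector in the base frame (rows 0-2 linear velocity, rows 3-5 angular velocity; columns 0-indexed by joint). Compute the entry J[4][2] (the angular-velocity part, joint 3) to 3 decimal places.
1.000

axis z_2 = (0.0000,1.0000,0.0000); lever o_n−o_2 = (0.0000,6.0000,-5.6569)
cross product → J_v[:, 2] = (-5.6569,0.0000,0.0000)
J_ω[:, 2] = z_2
entry J[4][2] = 1.0000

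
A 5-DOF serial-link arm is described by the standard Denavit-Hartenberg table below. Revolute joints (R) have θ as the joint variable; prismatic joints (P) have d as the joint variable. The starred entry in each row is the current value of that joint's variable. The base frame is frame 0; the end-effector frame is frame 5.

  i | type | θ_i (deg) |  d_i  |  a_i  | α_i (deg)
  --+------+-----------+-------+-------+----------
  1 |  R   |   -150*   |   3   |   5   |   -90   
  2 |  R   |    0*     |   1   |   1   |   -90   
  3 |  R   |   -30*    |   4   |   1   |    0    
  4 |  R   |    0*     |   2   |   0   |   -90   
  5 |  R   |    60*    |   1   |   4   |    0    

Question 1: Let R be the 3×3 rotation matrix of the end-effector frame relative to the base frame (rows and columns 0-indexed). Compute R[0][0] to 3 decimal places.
-0.250

End-effector x-axis (col 0 of R) = (-0.2500,-0.4330,0.8660)
R[0][0] = -0.2500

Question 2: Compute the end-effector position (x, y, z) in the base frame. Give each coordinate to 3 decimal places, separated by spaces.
-7.062 -5.964 0.464

after link 1: o_1 = (-4.3301, -2.5000, 3.0000)
after link 2: o_2 = (-4.6962, -3.8660, 3.0000)
after link 3: o_3 = (-5.1962, -4.7321, -1.0000)
after link 4: o_4 = (-5.1962, -4.7321, -3.0000)
after link 5: o_5 = (-7.0622, -5.9641, 0.4641)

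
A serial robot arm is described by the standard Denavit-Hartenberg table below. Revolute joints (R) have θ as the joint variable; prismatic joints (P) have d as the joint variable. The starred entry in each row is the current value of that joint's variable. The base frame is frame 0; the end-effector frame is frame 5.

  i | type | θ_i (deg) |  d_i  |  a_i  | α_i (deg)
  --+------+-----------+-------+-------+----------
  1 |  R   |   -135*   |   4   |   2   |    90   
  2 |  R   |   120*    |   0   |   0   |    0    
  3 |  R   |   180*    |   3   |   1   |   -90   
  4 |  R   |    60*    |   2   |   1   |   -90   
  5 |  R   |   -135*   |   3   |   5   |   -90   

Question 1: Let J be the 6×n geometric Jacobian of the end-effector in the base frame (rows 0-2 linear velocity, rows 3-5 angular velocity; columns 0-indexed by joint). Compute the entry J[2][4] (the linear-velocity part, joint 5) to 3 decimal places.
axis z_4 = (0.6597,-0.0474,0.7500); lever o_n−o_4 = (-1.7259,0.4829,5.5487)
cross product → J_v[:, 4] = (-0.6250,-4.9551,0.2368)
J_ω[:, 4] = z_4
entry J[2][4] = 0.2368

0.237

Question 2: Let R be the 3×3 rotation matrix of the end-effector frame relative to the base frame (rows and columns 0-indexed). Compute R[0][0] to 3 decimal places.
-0.741

End-effector x-axis (col 0 of R) = (-0.7410,0.1250,0.6597)
R[0][0] = -0.7410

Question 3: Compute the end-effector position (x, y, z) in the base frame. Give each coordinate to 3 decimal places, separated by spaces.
after link 1: o_1 = (-1.4142, -1.4142, 4.0000)
after link 2: o_2 = (-1.4142, -1.4142, 4.0000)
after link 3: o_3 = (-3.8891, 0.3536, 3.1340)
after link 4: o_4 = (-4.6782, -1.6603, 3.7010)
after link 5: o_5 = (-6.4041, -1.1774, 9.2497)

-6.404 -1.177 9.250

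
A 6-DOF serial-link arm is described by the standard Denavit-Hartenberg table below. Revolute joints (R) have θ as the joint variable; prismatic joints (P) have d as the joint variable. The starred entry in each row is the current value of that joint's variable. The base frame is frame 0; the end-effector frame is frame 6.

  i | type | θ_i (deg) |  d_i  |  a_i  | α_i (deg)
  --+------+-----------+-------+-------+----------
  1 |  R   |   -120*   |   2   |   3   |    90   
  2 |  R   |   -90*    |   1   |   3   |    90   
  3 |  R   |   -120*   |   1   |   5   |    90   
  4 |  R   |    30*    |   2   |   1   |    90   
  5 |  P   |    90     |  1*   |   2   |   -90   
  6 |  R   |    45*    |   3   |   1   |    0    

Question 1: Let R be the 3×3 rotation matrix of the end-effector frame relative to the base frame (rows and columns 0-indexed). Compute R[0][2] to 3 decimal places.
-0.900

End-effector z-axis (col 2 of R) = (-0.8995,-0.0580,-0.4330)
R[0][2] = -0.8995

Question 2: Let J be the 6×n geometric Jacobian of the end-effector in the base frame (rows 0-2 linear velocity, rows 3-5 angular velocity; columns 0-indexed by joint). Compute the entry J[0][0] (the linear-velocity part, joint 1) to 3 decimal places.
2.619

axis z_0 = ẑ; lever o_n−o_0 = (-1.9703,-2.6194,4.7837)
cross product → J_v[:, 0] = (2.6194,-1.9703,0.0000)
J_ω[:, 0] = z_0
entry J[0][0] = 2.6194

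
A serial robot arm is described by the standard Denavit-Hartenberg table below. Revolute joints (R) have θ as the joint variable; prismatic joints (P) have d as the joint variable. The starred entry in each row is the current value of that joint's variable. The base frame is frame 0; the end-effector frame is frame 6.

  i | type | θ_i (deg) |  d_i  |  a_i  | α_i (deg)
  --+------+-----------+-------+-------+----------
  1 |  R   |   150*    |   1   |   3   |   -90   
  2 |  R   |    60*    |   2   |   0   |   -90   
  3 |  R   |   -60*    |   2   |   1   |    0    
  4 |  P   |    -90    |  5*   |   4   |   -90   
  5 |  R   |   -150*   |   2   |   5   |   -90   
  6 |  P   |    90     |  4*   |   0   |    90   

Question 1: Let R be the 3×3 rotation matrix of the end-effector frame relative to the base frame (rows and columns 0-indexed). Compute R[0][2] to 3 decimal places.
End-effector z-axis (col 2 of R) = (0.2667,0.3460,-0.8995)
R[0][2] = 0.2667

0.267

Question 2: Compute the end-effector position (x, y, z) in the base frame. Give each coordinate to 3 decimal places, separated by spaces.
after link 1: o_1 = (-2.5981, 1.5000, 1.0000)
after link 2: o_2 = (-3.5981, -0.2321, 1.0000)
after link 3: o_3 = (-2.7476, -1.7231, -0.4330)
after link 4: o_4 = (1.5024, -6.4862, 0.0670)
after link 5: o_5 = (1.5371, -6.0062, -5.2966)
after link 6: o_6 = (4.3852, -8.8053, -5.5287)

4.385 -8.805 -5.529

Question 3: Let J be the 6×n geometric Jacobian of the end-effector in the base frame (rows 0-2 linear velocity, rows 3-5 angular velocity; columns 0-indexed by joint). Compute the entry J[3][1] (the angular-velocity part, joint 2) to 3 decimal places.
axis z_1 = (-0.5000,-0.8660,0.0000); lever o_n−o_1 = (6.9833,-10.3053,-6.5287)
cross product → J_v[:, 1] = (5.6540,-3.2643,11.2003)
J_ω[:, 1] = z_1
entry J[3][1] = -0.5000

-0.500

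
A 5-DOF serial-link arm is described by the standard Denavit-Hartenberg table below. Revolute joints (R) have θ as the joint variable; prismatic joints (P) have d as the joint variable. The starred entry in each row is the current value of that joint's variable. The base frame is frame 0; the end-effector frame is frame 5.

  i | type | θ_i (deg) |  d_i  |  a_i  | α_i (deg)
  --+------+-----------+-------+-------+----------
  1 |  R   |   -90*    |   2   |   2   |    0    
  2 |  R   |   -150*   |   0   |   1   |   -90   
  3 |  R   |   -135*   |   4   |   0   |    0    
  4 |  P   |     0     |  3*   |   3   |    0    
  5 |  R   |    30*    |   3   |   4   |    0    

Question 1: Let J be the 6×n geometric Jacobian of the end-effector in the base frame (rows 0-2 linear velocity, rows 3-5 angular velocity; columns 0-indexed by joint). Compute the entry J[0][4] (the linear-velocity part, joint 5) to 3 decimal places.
-1.932

axis z_4 = (-0.8660,-0.5000,0.0000); lever o_n−o_4 = (-2.0804,-2.3966,3.8637)
cross product → J_v[:, 4] = (-1.9319,3.3461,1.0353)
J_ω[:, 4] = z_4
entry J[0][4] = -1.9319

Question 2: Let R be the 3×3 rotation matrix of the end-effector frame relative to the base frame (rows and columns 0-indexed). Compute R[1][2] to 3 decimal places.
-0.500

End-effector z-axis (col 2 of R) = (-0.8660,-0.5000,0.0000)
R[1][2] = -0.5000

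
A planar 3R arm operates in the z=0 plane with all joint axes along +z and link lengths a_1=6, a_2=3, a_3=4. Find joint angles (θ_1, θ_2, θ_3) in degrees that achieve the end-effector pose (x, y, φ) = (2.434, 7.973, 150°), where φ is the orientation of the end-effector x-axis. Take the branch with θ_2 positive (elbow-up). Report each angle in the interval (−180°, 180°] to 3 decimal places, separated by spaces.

wrist centre = target − a_3·(cos φ, sin φ) = (5.8981, 5.9730)
cos θ_2 = (70.4643−6²−3²)/(2·6·3) = 0.7073; θ_2 = 44.9809° (elbow-up)
β = atan2(5.9730,5.8981) = 45.3615°; ψ = atan2(2.1206,8.1220) = 14.6329°
θ_1 = β − ψ = 30.7286°
θ_3 = φ − θ_1 − θ_2 = 74.2905° (wrapped to (-180°,180°])

30.729 44.981 74.291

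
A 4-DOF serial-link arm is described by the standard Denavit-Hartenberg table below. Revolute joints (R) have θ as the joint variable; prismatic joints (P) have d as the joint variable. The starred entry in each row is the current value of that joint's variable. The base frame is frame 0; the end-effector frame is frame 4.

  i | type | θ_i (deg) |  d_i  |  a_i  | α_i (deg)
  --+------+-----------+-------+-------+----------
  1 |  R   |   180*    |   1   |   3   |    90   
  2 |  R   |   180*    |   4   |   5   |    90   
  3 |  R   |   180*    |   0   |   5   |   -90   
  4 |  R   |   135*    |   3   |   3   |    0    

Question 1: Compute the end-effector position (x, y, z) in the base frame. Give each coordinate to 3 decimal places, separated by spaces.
after link 1: o_1 = (-3.0000, 0.0000, 1.0000)
after link 2: o_2 = (2.0000, 4.0000, 1.0000)
after link 3: o_3 = (-3.0000, 4.0000, 1.0000)
after link 4: o_4 = (-0.8787, 1.0000, -1.1213)

-0.879 1.000 -1.121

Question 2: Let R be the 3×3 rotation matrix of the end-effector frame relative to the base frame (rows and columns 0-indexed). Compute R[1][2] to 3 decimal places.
-1.000

End-effector z-axis (col 2 of R) = (-0.0000,-1.0000,0.0000)
R[1][2] = -1.0000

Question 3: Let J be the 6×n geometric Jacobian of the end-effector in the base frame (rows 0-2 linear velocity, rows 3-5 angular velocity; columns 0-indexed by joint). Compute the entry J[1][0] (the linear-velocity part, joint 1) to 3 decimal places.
axis z_0 = ẑ; lever o_n−o_0 = (-0.8787,1.0000,-1.1213)
cross product → J_v[:, 0] = (-1.0000,-0.8787,0.0000)
J_ω[:, 0] = z_0
entry J[1][0] = -0.8787

-0.879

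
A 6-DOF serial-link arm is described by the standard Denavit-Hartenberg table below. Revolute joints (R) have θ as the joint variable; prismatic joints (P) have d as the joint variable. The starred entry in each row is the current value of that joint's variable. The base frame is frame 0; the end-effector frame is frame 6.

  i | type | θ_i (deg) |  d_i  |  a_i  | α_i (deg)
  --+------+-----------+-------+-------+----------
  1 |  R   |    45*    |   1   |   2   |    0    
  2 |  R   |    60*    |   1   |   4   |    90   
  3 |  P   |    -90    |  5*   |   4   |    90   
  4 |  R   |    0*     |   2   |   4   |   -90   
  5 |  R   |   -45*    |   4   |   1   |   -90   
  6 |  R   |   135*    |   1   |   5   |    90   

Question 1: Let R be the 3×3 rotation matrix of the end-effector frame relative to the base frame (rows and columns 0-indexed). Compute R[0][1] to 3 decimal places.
-0.183

End-effector y-axis (col 1 of R) = (-0.1830,0.6830,-0.7071)
R[0][1] = -0.1830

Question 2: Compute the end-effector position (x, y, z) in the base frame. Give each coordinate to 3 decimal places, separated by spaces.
5.528 7.175 -4.914

after link 1: o_1 = (1.4142, 1.4142, 1.0000)
after link 2: o_2 = (0.3789, 5.2779, 2.0000)
after link 3: o_3 = (5.2086, 6.5720, -2.0000)
after link 4: o_4 = (5.7262, 4.6402, -6.0000)
after link 5: o_5 = (9.7729, 4.9924, -6.7071)
after link 6: o_6 = (5.5278, 7.1752, -4.9142)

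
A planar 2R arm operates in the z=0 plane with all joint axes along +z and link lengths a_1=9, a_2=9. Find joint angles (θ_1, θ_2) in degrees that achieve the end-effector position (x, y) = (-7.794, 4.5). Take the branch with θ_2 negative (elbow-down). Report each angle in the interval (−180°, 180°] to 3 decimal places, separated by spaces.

-150.000 -120.001

cos θ_2 = (80.9964−9²−9²)/(2·9·9) = -0.5000; θ_2 = -120.0015° (elbow-down)
β = atan2(4.5000,-7.7940) = 149.9993°; ψ = atan2(-7.7941,4.4998) = -60.0007°
θ_1 = β − ψ = 210.0000°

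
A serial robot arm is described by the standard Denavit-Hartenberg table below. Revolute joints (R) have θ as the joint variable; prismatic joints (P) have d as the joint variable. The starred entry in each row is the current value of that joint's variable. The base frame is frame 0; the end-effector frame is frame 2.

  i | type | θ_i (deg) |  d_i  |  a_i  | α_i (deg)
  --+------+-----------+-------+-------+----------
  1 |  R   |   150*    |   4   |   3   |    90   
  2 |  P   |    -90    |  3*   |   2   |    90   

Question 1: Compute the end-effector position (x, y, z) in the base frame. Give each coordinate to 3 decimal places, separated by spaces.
-1.098 4.098 2.000

after link 1: o_1 = (-2.5981, 1.5000, 4.0000)
after link 2: o_2 = (-1.0981, 4.0981, 2.0000)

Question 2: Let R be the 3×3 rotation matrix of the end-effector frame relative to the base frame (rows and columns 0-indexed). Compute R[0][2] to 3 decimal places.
0.866

End-effector z-axis (col 2 of R) = (0.8660,-0.5000,-0.0000)
R[0][2] = 0.8660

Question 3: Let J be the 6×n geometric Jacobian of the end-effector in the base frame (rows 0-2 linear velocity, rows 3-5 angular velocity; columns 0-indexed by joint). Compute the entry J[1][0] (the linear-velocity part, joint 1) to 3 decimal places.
axis z_0 = ẑ; lever o_n−o_0 = (-1.0981,4.0981,2.0000)
cross product → J_v[:, 0] = (-4.0981,-1.0981,0.0000)
J_ω[:, 0] = z_0
entry J[1][0] = -1.0981

-1.098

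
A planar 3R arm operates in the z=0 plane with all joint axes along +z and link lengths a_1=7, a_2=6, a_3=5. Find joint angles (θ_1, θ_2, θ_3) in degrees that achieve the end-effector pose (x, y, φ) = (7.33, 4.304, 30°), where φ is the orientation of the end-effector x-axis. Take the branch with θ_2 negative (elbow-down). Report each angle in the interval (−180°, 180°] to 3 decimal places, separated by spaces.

90.003 -150.000 89.997

wrist centre = target − a_3·(cos φ, sin φ) = (2.9999, 1.8040)
cos θ_2 = (12.2537−7²−6²)/(2·7·6) = -0.8660; θ_2 = -150.0003° (elbow-down)
β = atan2(1.8040,2.9999) = 31.0210°; ψ = atan2(-3.0000,1.8038) = -58.9822°
θ_1 = β − ψ = 90.0032°
θ_3 = φ − θ_1 − θ_2 = 89.9971° (wrapped to (-180°,180°])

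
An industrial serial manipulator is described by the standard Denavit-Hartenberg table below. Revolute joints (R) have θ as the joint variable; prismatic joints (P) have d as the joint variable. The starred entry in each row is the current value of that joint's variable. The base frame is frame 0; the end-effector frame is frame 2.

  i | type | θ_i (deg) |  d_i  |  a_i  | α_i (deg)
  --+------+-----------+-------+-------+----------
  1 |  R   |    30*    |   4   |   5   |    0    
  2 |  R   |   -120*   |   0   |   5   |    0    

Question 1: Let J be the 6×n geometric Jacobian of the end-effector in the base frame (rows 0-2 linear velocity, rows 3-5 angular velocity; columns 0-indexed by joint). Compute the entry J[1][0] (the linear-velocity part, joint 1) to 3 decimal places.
axis z_0 = ẑ; lever o_n−o_0 = (4.3301,-2.5000,4.0000)
cross product → J_v[:, 0] = (2.5000,4.3301,-0.0000)
J_ω[:, 0] = z_0
entry J[1][0] = 4.3301

4.330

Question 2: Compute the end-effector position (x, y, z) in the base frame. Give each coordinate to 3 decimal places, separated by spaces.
4.330 -2.500 4.000

after link 1: o_1 = (4.3301, 2.5000, 4.0000)
after link 2: o_2 = (4.3301, -2.5000, 4.0000)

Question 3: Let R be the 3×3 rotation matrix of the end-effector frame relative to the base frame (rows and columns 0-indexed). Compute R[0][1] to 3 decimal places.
1.000

End-effector y-axis (col 1 of R) = (1.0000,0.0000,0.0000)
R[0][1] = 1.0000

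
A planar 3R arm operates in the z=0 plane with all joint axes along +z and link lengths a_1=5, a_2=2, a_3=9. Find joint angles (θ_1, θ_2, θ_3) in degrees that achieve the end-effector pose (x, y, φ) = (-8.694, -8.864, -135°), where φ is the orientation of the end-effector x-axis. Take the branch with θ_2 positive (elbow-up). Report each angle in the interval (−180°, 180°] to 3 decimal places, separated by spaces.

-149.998 150.001 -135.003

wrist centre = target − a_3·(cos φ, sin φ) = (-2.3300, -2.5000)
cos θ_2 = (11.6793−5²−2²)/(2·5·2) = -0.8660; θ_2 = 150.0012° (elbow-up)
β = atan2(-2.5000,-2.3300) = -132.9842°; ψ = atan2(1.0000,3.2679) = 17.0137°
θ_1 = β − ψ = -149.9980°
θ_3 = φ − θ_1 − θ_2 = -135.0033° (wrapped to (-180°,180°])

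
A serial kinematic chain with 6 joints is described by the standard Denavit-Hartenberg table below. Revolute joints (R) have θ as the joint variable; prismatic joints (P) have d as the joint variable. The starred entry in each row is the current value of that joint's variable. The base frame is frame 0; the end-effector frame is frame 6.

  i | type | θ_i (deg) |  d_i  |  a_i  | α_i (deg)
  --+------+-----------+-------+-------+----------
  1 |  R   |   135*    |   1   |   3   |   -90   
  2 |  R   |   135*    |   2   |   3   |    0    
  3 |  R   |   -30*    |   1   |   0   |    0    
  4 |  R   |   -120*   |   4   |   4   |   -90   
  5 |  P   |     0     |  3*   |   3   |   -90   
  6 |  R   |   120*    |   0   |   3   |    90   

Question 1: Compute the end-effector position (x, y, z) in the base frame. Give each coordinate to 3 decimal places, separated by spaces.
after link 1: o_1 = (-2.1213, 2.1213, 1.0000)
after link 2: o_2 = (-2.0355, -0.7929, -1.1213)
after link 3: o_3 = (-2.7426, -1.5000, -1.1213)
after link 4: o_4 = (-8.3031, -1.5964, -0.0860)
after link 5: o_5 = (-10.9012, 1.0017, -2.2074)
after link 6: o_6 = (-9.4012, -0.4983, -0.0860)

-9.401 -0.498 -0.086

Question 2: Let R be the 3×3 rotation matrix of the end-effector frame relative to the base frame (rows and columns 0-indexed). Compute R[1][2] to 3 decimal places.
0.500

End-effector z-axis (col 2 of R) = (-0.5000,0.5000,0.7071)
R[1][2] = 0.5000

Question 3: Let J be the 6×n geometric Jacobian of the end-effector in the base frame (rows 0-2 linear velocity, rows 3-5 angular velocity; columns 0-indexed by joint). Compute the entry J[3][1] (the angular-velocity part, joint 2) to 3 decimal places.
-0.707

axis z_1 = (-0.7071,-0.7071,0.0000); lever o_n−o_1 = (-7.2799,-2.6196,-1.0860)
cross product → J_v[:, 1] = (0.7679,-0.7679,-3.2953)
J_ω[:, 1] = z_1
entry J[3][1] = -0.7071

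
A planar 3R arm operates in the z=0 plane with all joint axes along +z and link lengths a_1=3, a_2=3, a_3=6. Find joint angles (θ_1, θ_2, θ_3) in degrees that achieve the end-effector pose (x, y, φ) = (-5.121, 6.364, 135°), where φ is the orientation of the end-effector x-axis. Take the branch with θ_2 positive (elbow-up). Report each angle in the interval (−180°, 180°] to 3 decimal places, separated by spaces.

44.991 135.002 -44.993

wrist centre = target − a_3·(cos φ, sin φ) = (-0.8784, 2.1214)
cos θ_2 = (5.2717−3²−3²)/(2·3·3) = -0.7071; θ_2 = 135.0018° (elbow-up)
β = atan2(2.1214,-0.8784) = 112.4922°; ψ = atan2(2.1213,0.8786) = 67.5009°
θ_1 = β − ψ = 44.9913°
θ_3 = φ − θ_1 − θ_2 = -44.9931° (wrapped to (-180°,180°])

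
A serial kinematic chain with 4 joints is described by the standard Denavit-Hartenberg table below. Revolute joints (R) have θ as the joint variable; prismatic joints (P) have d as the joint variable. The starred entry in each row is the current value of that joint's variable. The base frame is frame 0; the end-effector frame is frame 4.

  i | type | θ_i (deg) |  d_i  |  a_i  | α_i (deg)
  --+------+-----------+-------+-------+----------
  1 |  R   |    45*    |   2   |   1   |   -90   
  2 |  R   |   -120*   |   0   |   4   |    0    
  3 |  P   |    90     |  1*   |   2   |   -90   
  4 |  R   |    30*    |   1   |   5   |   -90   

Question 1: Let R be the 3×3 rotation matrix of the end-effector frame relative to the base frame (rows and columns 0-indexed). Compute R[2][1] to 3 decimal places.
End-effector y-axis (col 1 of R) = (-0.3536,-0.3536,0.8660)
R[2][1] = 0.8660

0.866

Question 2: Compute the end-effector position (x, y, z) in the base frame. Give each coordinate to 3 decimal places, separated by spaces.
4.584 2.462 7.763

after link 1: o_1 = (0.7071, 0.7071, 2.0000)
after link 2: o_2 = (-0.7071, -0.7071, 5.4641)
after link 3: o_3 = (-0.1895, 1.2247, 6.4641)
after link 4: o_4 = (4.5835, 2.4622, 7.7631)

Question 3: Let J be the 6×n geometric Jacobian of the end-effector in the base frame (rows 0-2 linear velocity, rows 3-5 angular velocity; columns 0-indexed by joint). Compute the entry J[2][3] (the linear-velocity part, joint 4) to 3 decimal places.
-1.250

axis z_3 = (0.3536,0.3536,-0.8660); lever o_n−o_3 = (4.7730,1.2374,1.2990)
cross product → J_v[:, 3] = (1.5309,-4.5928,-1.2500)
J_ω[:, 3] = z_3
entry J[2][3] = -1.2500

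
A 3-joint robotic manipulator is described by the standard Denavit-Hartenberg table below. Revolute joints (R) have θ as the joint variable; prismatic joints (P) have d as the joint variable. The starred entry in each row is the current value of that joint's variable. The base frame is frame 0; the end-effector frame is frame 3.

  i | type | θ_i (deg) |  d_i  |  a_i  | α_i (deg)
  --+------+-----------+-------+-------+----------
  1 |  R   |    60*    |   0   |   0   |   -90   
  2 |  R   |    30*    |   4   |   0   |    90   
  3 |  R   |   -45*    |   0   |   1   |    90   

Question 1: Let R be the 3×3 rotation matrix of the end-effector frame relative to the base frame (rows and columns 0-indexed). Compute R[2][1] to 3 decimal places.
0.866

End-effector y-axis (col 1 of R) = (0.2500,0.4330,0.8660)
R[2][1] = 0.8660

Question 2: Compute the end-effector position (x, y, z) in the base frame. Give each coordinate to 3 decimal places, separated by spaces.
-2.546 2.177 -0.354

after link 1: o_1 = (0.0000, 0.0000, 0.0000)
after link 2: o_2 = (-3.4641, 2.0000, 0.0000)
after link 3: o_3 = (-2.5455, 2.1768, -0.3536)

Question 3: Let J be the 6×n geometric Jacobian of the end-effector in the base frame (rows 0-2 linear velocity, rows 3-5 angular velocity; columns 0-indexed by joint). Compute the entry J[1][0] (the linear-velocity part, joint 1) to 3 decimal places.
-2.546

axis z_0 = ẑ; lever o_n−o_0 = (-2.5455,2.1768,-0.3536)
cross product → J_v[:, 0] = (-2.1768,-2.5455,0.0000)
J_ω[:, 0] = z_0
entry J[1][0] = -2.5455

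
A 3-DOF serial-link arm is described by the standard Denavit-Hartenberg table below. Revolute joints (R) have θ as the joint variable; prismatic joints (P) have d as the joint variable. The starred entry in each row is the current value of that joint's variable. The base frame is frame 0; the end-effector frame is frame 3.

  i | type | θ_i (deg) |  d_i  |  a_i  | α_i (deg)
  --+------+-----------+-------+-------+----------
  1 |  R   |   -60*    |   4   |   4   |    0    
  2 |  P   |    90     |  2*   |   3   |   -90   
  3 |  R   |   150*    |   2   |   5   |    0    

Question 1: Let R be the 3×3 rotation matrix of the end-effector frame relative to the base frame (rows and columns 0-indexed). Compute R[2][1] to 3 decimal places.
0.866

End-effector y-axis (col 1 of R) = (-0.4330,-0.2500,0.8660)
R[2][1] = 0.8660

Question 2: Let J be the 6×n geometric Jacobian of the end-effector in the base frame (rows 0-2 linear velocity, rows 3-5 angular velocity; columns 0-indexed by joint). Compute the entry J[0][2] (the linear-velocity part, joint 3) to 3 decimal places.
axis z_2 = (-0.5000,0.8660,0.0000); lever o_n−o_2 = (-4.7500,-0.4330,-2.5000)
cross product → J_v[:, 2] = (-2.1651,-1.2500,4.3301)
J_ω[:, 2] = z_2
entry J[0][2] = -2.1651

-2.165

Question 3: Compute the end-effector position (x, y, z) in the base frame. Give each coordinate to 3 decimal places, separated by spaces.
-0.152 -2.397 3.500

after link 1: o_1 = (2.0000, -3.4641, 4.0000)
after link 2: o_2 = (4.5981, -1.9641, 6.0000)
after link 3: o_3 = (-0.1519, -2.3971, 3.5000)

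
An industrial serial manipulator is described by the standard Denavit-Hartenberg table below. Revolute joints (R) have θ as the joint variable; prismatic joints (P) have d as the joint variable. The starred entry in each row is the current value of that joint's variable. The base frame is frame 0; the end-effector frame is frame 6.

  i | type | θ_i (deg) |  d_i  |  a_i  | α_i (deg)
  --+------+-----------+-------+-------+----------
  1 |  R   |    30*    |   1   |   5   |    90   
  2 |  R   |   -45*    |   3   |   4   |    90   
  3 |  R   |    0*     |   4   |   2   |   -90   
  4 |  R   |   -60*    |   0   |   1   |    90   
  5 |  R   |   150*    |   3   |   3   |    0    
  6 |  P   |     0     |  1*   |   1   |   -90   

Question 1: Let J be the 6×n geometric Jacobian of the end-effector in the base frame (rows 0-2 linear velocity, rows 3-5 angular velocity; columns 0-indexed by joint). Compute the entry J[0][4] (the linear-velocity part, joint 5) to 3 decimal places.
axis z_4 = (-0.8365,-0.4830,0.2588); lever o_n−o_4 = (-1.5696,-3.2156,4.3813)
cross product → J_v[:, 4] = (-1.2838,3.2588,1.9319)
J_ω[:, 4] = z_4
entry J[0][4] = -1.2838

-1.284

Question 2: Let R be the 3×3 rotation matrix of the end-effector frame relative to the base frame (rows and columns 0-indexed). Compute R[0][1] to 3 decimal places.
0.837

End-effector y-axis (col 1 of R) = (0.8365,0.4830,-0.2588)
R[0][1] = 0.8365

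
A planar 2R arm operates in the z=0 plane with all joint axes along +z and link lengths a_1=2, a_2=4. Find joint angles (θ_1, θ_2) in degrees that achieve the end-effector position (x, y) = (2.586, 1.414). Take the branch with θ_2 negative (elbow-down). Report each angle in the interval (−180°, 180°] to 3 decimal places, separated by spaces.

cos θ_2 = (8.6868−2²−4²)/(2·2·4) = -0.7071; θ_2 = -134.9975° (elbow-down)
β = atan2(1.4140,2.5860) = 28.6694°; ψ = atan2(-2.8286,-0.8283) = -106.3219°
θ_1 = β − ψ = 134.9913°

134.991 -134.997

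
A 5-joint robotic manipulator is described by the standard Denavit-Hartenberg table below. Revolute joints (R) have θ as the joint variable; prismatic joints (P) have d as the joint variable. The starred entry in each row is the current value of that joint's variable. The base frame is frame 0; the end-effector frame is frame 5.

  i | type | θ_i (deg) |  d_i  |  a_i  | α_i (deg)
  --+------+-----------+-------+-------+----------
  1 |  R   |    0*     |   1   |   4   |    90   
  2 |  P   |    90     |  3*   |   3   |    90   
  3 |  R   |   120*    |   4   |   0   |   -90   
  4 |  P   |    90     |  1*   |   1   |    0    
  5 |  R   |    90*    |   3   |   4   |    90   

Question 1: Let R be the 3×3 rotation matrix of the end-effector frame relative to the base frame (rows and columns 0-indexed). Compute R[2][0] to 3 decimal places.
End-effector x-axis (col 0 of R) = (-0.0000,0.8660,0.5000)
R[2][0] = 0.5000

0.500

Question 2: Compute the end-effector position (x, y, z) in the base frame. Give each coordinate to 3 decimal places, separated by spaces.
after link 1: o_1 = (4.0000, 0.0000, 1.0000)
after link 2: o_2 = (4.0000, -3.0000, 4.0000)
after link 3: o_3 = (8.0000, -3.0000, 4.0000)
after link 4: o_4 = (7.0000, -2.5000, 3.1340)
after link 5: o_5 = (7.0000, 2.4641, 2.5359)

7.000 2.464 2.536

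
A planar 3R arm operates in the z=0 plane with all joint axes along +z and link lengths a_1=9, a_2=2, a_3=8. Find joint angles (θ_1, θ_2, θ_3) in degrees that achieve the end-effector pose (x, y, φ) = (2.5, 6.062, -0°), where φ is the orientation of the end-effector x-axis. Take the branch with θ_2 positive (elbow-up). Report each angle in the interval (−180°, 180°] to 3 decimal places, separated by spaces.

wrist centre = target − a_3·(cos φ, sin φ) = (-5.5000, 6.0620)
cos θ_2 = (66.9978−9²−2²)/(2·9·2) = -0.5001; θ_2 = 120.0040° (elbow-up)
β = atan2(6.0620,-5.5000) = 132.2172°; ψ = atan2(1.7320,7.9999) = 12.2161°
θ_1 = β − ψ = 120.0011°
θ_3 = φ − θ_1 − θ_2 = 119.9949° (wrapped to (-180°,180°])

120.001 120.004 119.995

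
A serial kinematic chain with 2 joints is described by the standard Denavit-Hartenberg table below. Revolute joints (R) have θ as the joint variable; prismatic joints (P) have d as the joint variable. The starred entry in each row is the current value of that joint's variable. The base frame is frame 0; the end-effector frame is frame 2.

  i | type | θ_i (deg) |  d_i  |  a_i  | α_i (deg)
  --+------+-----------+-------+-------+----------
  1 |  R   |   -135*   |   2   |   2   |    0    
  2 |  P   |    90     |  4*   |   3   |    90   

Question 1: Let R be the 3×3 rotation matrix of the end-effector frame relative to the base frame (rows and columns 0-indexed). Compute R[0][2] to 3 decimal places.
-0.707

End-effector z-axis (col 2 of R) = (-0.7071,-0.7071,0.0000)
R[0][2] = -0.7071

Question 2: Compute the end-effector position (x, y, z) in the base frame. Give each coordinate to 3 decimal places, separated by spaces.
after link 1: o_1 = (-1.4142, -1.4142, 2.0000)
after link 2: o_2 = (0.7071, -3.5355, 6.0000)

0.707 -3.536 6.000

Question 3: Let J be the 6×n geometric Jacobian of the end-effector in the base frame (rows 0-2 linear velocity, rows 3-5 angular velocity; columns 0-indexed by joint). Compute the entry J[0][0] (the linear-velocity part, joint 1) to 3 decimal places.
3.536

axis z_0 = ẑ; lever o_n−o_0 = (0.7071,-3.5355,6.0000)
cross product → J_v[:, 0] = (3.5355,0.7071,-0.0000)
J_ω[:, 0] = z_0
entry J[0][0] = 3.5355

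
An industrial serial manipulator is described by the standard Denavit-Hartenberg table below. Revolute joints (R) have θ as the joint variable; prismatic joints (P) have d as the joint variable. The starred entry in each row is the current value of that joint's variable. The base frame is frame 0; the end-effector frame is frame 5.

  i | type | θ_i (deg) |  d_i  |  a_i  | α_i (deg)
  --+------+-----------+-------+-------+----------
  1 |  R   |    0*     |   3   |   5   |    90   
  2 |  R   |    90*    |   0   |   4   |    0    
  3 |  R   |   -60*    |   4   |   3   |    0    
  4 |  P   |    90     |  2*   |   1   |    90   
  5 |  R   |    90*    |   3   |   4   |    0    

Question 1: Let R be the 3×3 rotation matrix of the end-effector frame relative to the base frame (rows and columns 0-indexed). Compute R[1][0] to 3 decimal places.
End-effector x-axis (col 0 of R) = (-0.0000,-1.0000,0.0000)
R[1][0] = -1.0000

-1.000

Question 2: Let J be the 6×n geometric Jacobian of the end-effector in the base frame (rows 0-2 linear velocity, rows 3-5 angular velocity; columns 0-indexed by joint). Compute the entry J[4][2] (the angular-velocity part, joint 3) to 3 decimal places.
-1.000

axis z_2 = (0.0000,-1.0000,0.0000); lever o_n−o_2 = (4.6962,-10.0000,3.8660)
cross product → J_v[:, 2] = (-3.8660,0.0000,4.6962)
J_ω[:, 2] = z_2
entry J[4][2] = -1.0000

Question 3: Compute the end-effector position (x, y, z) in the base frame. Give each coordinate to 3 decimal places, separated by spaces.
9.696 -10.000 10.866

after link 1: o_1 = (5.0000, 0.0000, 3.0000)
after link 2: o_2 = (5.0000, 0.0000, 7.0000)
after link 3: o_3 = (7.5981, -4.0000, 8.5000)
after link 4: o_4 = (7.0981, -6.0000, 9.3660)
after link 5: o_5 = (9.6962, -10.0000, 10.8660)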